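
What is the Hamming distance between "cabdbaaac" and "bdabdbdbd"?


Comparing "cabdbaaac" and "bdabdbdbd" position by position:
  Position 0: 'c' vs 'b' => differ
  Position 1: 'a' vs 'd' => differ
  Position 2: 'b' vs 'a' => differ
  Position 3: 'd' vs 'b' => differ
  Position 4: 'b' vs 'd' => differ
  Position 5: 'a' vs 'b' => differ
  Position 6: 'a' vs 'd' => differ
  Position 7: 'a' vs 'b' => differ
  Position 8: 'c' vs 'd' => differ
Total differences (Hamming distance): 9

9


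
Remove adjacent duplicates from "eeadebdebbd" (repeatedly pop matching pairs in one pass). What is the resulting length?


Input: eeadebdebbd
Stack-based adjacent duplicate removal:
  Read 'e': push. Stack: e
  Read 'e': matches stack top 'e' => pop. Stack: (empty)
  Read 'a': push. Stack: a
  Read 'd': push. Stack: ad
  Read 'e': push. Stack: ade
  Read 'b': push. Stack: adeb
  Read 'd': push. Stack: adebd
  Read 'e': push. Stack: adebde
  Read 'b': push. Stack: adebdeb
  Read 'b': matches stack top 'b' => pop. Stack: adebde
  Read 'd': push. Stack: adebded
Final stack: "adebded" (length 7)

7


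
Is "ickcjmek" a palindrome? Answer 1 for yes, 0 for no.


Input: ickcjmek
Reversed: kemjckci
  Compare pos 0 ('i') with pos 7 ('k'): MISMATCH
  Compare pos 1 ('c') with pos 6 ('e'): MISMATCH
  Compare pos 2 ('k') with pos 5 ('m'): MISMATCH
  Compare pos 3 ('c') with pos 4 ('j'): MISMATCH
Result: not a palindrome

0


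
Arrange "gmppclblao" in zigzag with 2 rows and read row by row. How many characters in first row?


Zigzag "gmppclblao" into 2 rows:
Placing characters:
  'g' => row 0
  'm' => row 1
  'p' => row 0
  'p' => row 1
  'c' => row 0
  'l' => row 1
  'b' => row 0
  'l' => row 1
  'a' => row 0
  'o' => row 1
Rows:
  Row 0: "gpcba"
  Row 1: "mpllo"
First row length: 5

5


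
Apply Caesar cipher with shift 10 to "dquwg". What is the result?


Caesar cipher: shift "dquwg" by 10
  'd' (pos 3) + 10 = pos 13 = 'n'
  'q' (pos 16) + 10 = pos 0 = 'a'
  'u' (pos 20) + 10 = pos 4 = 'e'
  'w' (pos 22) + 10 = pos 6 = 'g'
  'g' (pos 6) + 10 = pos 16 = 'q'
Result: naegq

naegq


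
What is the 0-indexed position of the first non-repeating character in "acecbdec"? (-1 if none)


Input: acecbdec
Character frequencies:
  'a': 1
  'b': 1
  'c': 3
  'd': 1
  'e': 2
Scanning left to right for freq == 1:
  Position 0 ('a'): unique! => answer = 0

0


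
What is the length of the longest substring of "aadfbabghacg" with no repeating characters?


Input: "aadfbabghacg"
Sliding window (track last position of each char):
  Position 0 ('a'): window [0,0] length 1 -- new best
  Position 1 ('a'): repeat (last at 0), move window start to 1
  Position 1 ('a'): window [1,1] length 1
  Position 2 ('d'): window [1,2] length 2 -- new best
  Position 3 ('f'): window [1,3] length 3 -- new best
  Position 4 ('b'): window [1,4] length 4 -- new best
  Position 5 ('a'): repeat (last at 1), move window start to 2
  Position 5 ('a'): window [2,5] length 4
  Position 6 ('b'): repeat (last at 4), move window start to 5
  Position 6 ('b'): window [5,6] length 2
  Position 7 ('g'): window [5,7] length 3
  Position 8 ('h'): window [5,8] length 4
  Position 9 ('a'): repeat (last at 5), move window start to 6
  Position 9 ('a'): window [6,9] length 4
  Position 10 ('c'): window [6,10] length 5 -- new best
  Position 11 ('g'): repeat (last at 7), move window start to 8
  Position 11 ('g'): window [8,11] length 4
Longest substring with no repeats: "bghac" with length 5

5


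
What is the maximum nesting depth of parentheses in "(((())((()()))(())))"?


Input: "(((())((()()))(())))"
Tracking depth:
  Position 0 '(': depth becomes 1
  Position 1 '(': depth becomes 2
  Position 2 '(': depth becomes 3
  Position 3 '(': depth becomes 4
  Position 4 ')': depth becomes 3
  Position 5 ')': depth becomes 2
  Position 6 '(': depth becomes 3
  Position 7 '(': depth becomes 4
  Position 8 '(': depth becomes 5
  Position 9 ')': depth becomes 4
  Position 10 '(': depth becomes 5
  Position 11 ')': depth becomes 4
  Position 12 ')': depth becomes 3
  Position 13 ')': depth becomes 2
  Position 14 '(': depth becomes 3
  Position 15 '(': depth becomes 4
  Position 16 ')': depth becomes 3
  Position 17 ')': depth becomes 2
  Position 18 ')': depth becomes 1
  Position 19 ')': depth becomes 0
Maximum depth reached: 5

5


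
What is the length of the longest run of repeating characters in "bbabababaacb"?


Input: "bbabababaacb"
Scanning for longest run:
  Position 1 ('b'): continues run of 'b', length=2
  Position 2 ('a'): new char, reset run to 1
  Position 3 ('b'): new char, reset run to 1
  Position 4 ('a'): new char, reset run to 1
  Position 5 ('b'): new char, reset run to 1
  Position 6 ('a'): new char, reset run to 1
  Position 7 ('b'): new char, reset run to 1
  Position 8 ('a'): new char, reset run to 1
  Position 9 ('a'): continues run of 'a', length=2
  Position 10 ('c'): new char, reset run to 1
  Position 11 ('b'): new char, reset run to 1
Longest run: 'b' with length 2

2


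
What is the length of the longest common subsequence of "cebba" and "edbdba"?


LCS of "cebba" and "edbdba"
DP table:
           e    d    b    d    b    a
      0    0    0    0    0    0    0
  c   0    0    0    0    0    0    0
  e   0    1    1    1    1    1    1
  b   0    1    1    2    2    2    2
  b   0    1    1    2    2    3    3
  a   0    1    1    2    2    3    4
LCS length = dp[5][6] = 4

4


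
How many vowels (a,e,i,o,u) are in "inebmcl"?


Input: inebmcl
Checking each character:
  'i' at position 0: vowel (running total: 1)
  'n' at position 1: consonant
  'e' at position 2: vowel (running total: 2)
  'b' at position 3: consonant
  'm' at position 4: consonant
  'c' at position 5: consonant
  'l' at position 6: consonant
Total vowels: 2

2


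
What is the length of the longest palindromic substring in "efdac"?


Input: "efdac"
Checking substrings for palindromes:
  No multi-char palindromic substrings found
Longest palindromic substring: "e" with length 1

1


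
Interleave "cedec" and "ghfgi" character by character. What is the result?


Interleaving "cedec" and "ghfgi":
  Position 0: 'c' from first, 'g' from second => "cg"
  Position 1: 'e' from first, 'h' from second => "eh"
  Position 2: 'd' from first, 'f' from second => "df"
  Position 3: 'e' from first, 'g' from second => "eg"
  Position 4: 'c' from first, 'i' from second => "ci"
Result: cgehdfegci

cgehdfegci


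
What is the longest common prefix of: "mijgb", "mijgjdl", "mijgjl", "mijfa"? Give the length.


Words: mijgb, mijgjdl, mijgjl, mijfa
  Position 0: all 'm' => match
  Position 1: all 'i' => match
  Position 2: all 'j' => match
  Position 3: ('g', 'g', 'g', 'f') => mismatch, stop
LCP = "mij" (length 3)

3


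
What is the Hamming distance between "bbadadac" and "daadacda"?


Comparing "bbadadac" and "daadacda" position by position:
  Position 0: 'b' vs 'd' => differ
  Position 1: 'b' vs 'a' => differ
  Position 2: 'a' vs 'a' => same
  Position 3: 'd' vs 'd' => same
  Position 4: 'a' vs 'a' => same
  Position 5: 'd' vs 'c' => differ
  Position 6: 'a' vs 'd' => differ
  Position 7: 'c' vs 'a' => differ
Total differences (Hamming distance): 5

5


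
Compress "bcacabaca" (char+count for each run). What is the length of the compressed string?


Input: bcacabaca
Runs:
  'b' x 1 => "b1"
  'c' x 1 => "c1"
  'a' x 1 => "a1"
  'c' x 1 => "c1"
  'a' x 1 => "a1"
  'b' x 1 => "b1"
  'a' x 1 => "a1"
  'c' x 1 => "c1"
  'a' x 1 => "a1"
Compressed: "b1c1a1c1a1b1a1c1a1"
Compressed length: 18

18


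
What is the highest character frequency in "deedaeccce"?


Input: deedaeccce
Character counts:
  'a': 1
  'c': 3
  'd': 2
  'e': 4
Maximum frequency: 4

4


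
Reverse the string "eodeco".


Input: eodeco
Reading characters right to left:
  Position 5: 'o'
  Position 4: 'c'
  Position 3: 'e'
  Position 2: 'd'
  Position 1: 'o'
  Position 0: 'e'
Reversed: ocedoe

ocedoe


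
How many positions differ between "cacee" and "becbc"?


Comparing "cacee" and "becbc" position by position:
  Position 0: 'c' vs 'b' => DIFFER
  Position 1: 'a' vs 'e' => DIFFER
  Position 2: 'c' vs 'c' => same
  Position 3: 'e' vs 'b' => DIFFER
  Position 4: 'e' vs 'c' => DIFFER
Positions that differ: 4

4


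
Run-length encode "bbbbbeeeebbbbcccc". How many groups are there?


Input: bbbbbeeeebbbbcccc
Scanning for consecutive runs:
  Group 1: 'b' x 5 (positions 0-4)
  Group 2: 'e' x 4 (positions 5-8)
  Group 3: 'b' x 4 (positions 9-12)
  Group 4: 'c' x 4 (positions 13-16)
Total groups: 4

4


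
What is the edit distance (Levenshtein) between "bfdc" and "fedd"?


Computing edit distance: "bfdc" -> "fedd"
DP table:
           f    e    d    d
      0    1    2    3    4
  b   1    1    2    3    4
  f   2    1    2    3    4
  d   3    2    2    2    3
  c   4    3    3    3    3
Edit distance = dp[4][4] = 3

3


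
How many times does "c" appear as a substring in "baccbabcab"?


Searching for "c" in "baccbabcab"
Scanning each position:
  Position 0: "b" => no
  Position 1: "a" => no
  Position 2: "c" => MATCH
  Position 3: "c" => MATCH
  Position 4: "b" => no
  Position 5: "a" => no
  Position 6: "b" => no
  Position 7: "c" => MATCH
  Position 8: "a" => no
  Position 9: "b" => no
Total occurrences: 3

3


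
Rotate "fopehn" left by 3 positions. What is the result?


Input: "fopehn", rotate left by 3
First 3 characters: "fop"
Remaining characters: "ehn"
Concatenate remaining + first: "ehn" + "fop" = "ehnfop"

ehnfop


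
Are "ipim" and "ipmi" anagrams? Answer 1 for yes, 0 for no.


Strings: "ipim", "ipmi"
Sorted first:  iimp
Sorted second: iimp
Sorted forms match => anagrams

1


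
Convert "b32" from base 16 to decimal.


Input: "b32" in base 16
Positional expansion:
  Digit 'b' (value 11) x 16^2 = 2816
  Digit '3' (value 3) x 16^1 = 48
  Digit '2' (value 2) x 16^0 = 2
Sum = 2866

2866


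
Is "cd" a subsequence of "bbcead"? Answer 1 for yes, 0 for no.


Check if "cd" is a subsequence of "bbcead"
Greedy scan:
  Position 0 ('b'): no match needed
  Position 1 ('b'): no match needed
  Position 2 ('c'): matches sub[0] = 'c'
  Position 3 ('e'): no match needed
  Position 4 ('a'): no match needed
  Position 5 ('d'): matches sub[1] = 'd'
All 2 characters matched => is a subsequence

1


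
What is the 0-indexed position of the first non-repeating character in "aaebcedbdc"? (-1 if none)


Input: aaebcedbdc
Character frequencies:
  'a': 2
  'b': 2
  'c': 2
  'd': 2
  'e': 2
Scanning left to right for freq == 1:
  Position 0 ('a'): freq=2, skip
  Position 1 ('a'): freq=2, skip
  Position 2 ('e'): freq=2, skip
  Position 3 ('b'): freq=2, skip
  Position 4 ('c'): freq=2, skip
  Position 5 ('e'): freq=2, skip
  Position 6 ('d'): freq=2, skip
  Position 7 ('b'): freq=2, skip
  Position 8 ('d'): freq=2, skip
  Position 9 ('c'): freq=2, skip
  No unique character found => answer = -1

-1


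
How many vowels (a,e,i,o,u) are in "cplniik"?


Input: cplniik
Checking each character:
  'c' at position 0: consonant
  'p' at position 1: consonant
  'l' at position 2: consonant
  'n' at position 3: consonant
  'i' at position 4: vowel (running total: 1)
  'i' at position 5: vowel (running total: 2)
  'k' at position 6: consonant
Total vowels: 2

2


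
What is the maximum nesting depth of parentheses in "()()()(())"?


Input: "()()()(())"
Tracking depth:
  Position 0 '(': depth becomes 1
  Position 1 ')': depth becomes 0
  Position 2 '(': depth becomes 1
  Position 3 ')': depth becomes 0
  Position 4 '(': depth becomes 1
  Position 5 ')': depth becomes 0
  Position 6 '(': depth becomes 1
  Position 7 '(': depth becomes 2
  Position 8 ')': depth becomes 1
  Position 9 ')': depth becomes 0
Maximum depth reached: 2

2


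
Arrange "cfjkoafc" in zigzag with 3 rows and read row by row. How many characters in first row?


Zigzag "cfjkoafc" into 3 rows:
Placing characters:
  'c' => row 0
  'f' => row 1
  'j' => row 2
  'k' => row 1
  'o' => row 0
  'a' => row 1
  'f' => row 2
  'c' => row 1
Rows:
  Row 0: "co"
  Row 1: "fkac"
  Row 2: "jf"
First row length: 2

2


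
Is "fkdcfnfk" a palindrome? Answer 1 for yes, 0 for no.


Input: fkdcfnfk
Reversed: kfnfcdkf
  Compare pos 0 ('f') with pos 7 ('k'): MISMATCH
  Compare pos 1 ('k') with pos 6 ('f'): MISMATCH
  Compare pos 2 ('d') with pos 5 ('n'): MISMATCH
  Compare pos 3 ('c') with pos 4 ('f'): MISMATCH
Result: not a palindrome

0


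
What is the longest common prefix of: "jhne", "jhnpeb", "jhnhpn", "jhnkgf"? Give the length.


Words: jhne, jhnpeb, jhnhpn, jhnkgf
  Position 0: all 'j' => match
  Position 1: all 'h' => match
  Position 2: all 'n' => match
  Position 3: ('e', 'p', 'h', 'k') => mismatch, stop
LCP = "jhn" (length 3)

3


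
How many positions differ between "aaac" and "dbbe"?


Comparing "aaac" and "dbbe" position by position:
  Position 0: 'a' vs 'd' => DIFFER
  Position 1: 'a' vs 'b' => DIFFER
  Position 2: 'a' vs 'b' => DIFFER
  Position 3: 'c' vs 'e' => DIFFER
Positions that differ: 4

4


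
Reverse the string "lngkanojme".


Input: lngkanojme
Reading characters right to left:
  Position 9: 'e'
  Position 8: 'm'
  Position 7: 'j'
  Position 6: 'o'
  Position 5: 'n'
  Position 4: 'a'
  Position 3: 'k'
  Position 2: 'g'
  Position 1: 'n'
  Position 0: 'l'
Reversed: emjonakgnl

emjonakgnl


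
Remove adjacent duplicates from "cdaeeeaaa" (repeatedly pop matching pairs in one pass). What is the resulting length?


Input: cdaeeeaaa
Stack-based adjacent duplicate removal:
  Read 'c': push. Stack: c
  Read 'd': push. Stack: cd
  Read 'a': push. Stack: cda
  Read 'e': push. Stack: cdae
  Read 'e': matches stack top 'e' => pop. Stack: cda
  Read 'e': push. Stack: cdae
  Read 'a': push. Stack: cdaea
  Read 'a': matches stack top 'a' => pop. Stack: cdae
  Read 'a': push. Stack: cdaea
Final stack: "cdaea" (length 5)

5


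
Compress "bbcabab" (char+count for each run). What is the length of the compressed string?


Input: bbcabab
Runs:
  'b' x 2 => "b2"
  'c' x 1 => "c1"
  'a' x 1 => "a1"
  'b' x 1 => "b1"
  'a' x 1 => "a1"
  'b' x 1 => "b1"
Compressed: "b2c1a1b1a1b1"
Compressed length: 12

12


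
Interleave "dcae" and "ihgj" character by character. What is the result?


Interleaving "dcae" and "ihgj":
  Position 0: 'd' from first, 'i' from second => "di"
  Position 1: 'c' from first, 'h' from second => "ch"
  Position 2: 'a' from first, 'g' from second => "ag"
  Position 3: 'e' from first, 'j' from second => "ej"
Result: dichagej

dichagej


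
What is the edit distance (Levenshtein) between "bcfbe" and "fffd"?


Computing edit distance: "bcfbe" -> "fffd"
DP table:
           f    f    f    d
      0    1    2    3    4
  b   1    1    2    3    4
  c   2    2    2    3    4
  f   3    2    2    2    3
  b   4    3    3    3    3
  e   5    4    4    4    4
Edit distance = dp[5][4] = 4

4


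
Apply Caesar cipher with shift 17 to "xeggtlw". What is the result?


Caesar cipher: shift "xeggtlw" by 17
  'x' (pos 23) + 17 = pos 14 = 'o'
  'e' (pos 4) + 17 = pos 21 = 'v'
  'g' (pos 6) + 17 = pos 23 = 'x'
  'g' (pos 6) + 17 = pos 23 = 'x'
  't' (pos 19) + 17 = pos 10 = 'k'
  'l' (pos 11) + 17 = pos 2 = 'c'
  'w' (pos 22) + 17 = pos 13 = 'n'
Result: ovxxkcn

ovxxkcn


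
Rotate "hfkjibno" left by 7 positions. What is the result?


Input: "hfkjibno", rotate left by 7
First 7 characters: "hfkjibn"
Remaining characters: "o"
Concatenate remaining + first: "o" + "hfkjibn" = "ohfkjibn"

ohfkjibn


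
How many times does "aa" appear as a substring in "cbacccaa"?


Searching for "aa" in "cbacccaa"
Scanning each position:
  Position 0: "cb" => no
  Position 1: "ba" => no
  Position 2: "ac" => no
  Position 3: "cc" => no
  Position 4: "cc" => no
  Position 5: "ca" => no
  Position 6: "aa" => MATCH
Total occurrences: 1

1


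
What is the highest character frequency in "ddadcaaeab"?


Input: ddadcaaeab
Character counts:
  'a': 4
  'b': 1
  'c': 1
  'd': 3
  'e': 1
Maximum frequency: 4

4


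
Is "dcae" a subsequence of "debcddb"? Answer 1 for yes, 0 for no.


Check if "dcae" is a subsequence of "debcddb"
Greedy scan:
  Position 0 ('d'): matches sub[0] = 'd'
  Position 1 ('e'): no match needed
  Position 2 ('b'): no match needed
  Position 3 ('c'): matches sub[1] = 'c'
  Position 4 ('d'): no match needed
  Position 5 ('d'): no match needed
  Position 6 ('b'): no match needed
Only matched 2/4 characters => not a subsequence

0


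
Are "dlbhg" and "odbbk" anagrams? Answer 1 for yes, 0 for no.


Strings: "dlbhg", "odbbk"
Sorted first:  bdghl
Sorted second: bbdko
Differ at position 1: 'd' vs 'b' => not anagrams

0


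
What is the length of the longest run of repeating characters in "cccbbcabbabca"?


Input: "cccbbcabbabca"
Scanning for longest run:
  Position 1 ('c'): continues run of 'c', length=2
  Position 2 ('c'): continues run of 'c', length=3
  Position 3 ('b'): new char, reset run to 1
  Position 4 ('b'): continues run of 'b', length=2
  Position 5 ('c'): new char, reset run to 1
  Position 6 ('a'): new char, reset run to 1
  Position 7 ('b'): new char, reset run to 1
  Position 8 ('b'): continues run of 'b', length=2
  Position 9 ('a'): new char, reset run to 1
  Position 10 ('b'): new char, reset run to 1
  Position 11 ('c'): new char, reset run to 1
  Position 12 ('a'): new char, reset run to 1
Longest run: 'c' with length 3

3


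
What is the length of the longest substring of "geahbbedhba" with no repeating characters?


Input: "geahbbedhba"
Sliding window (track last position of each char):
  Position 0 ('g'): window [0,0] length 1 -- new best
  Position 1 ('e'): window [0,1] length 2 -- new best
  Position 2 ('a'): window [0,2] length 3 -- new best
  Position 3 ('h'): window [0,3] length 4 -- new best
  Position 4 ('b'): window [0,4] length 5 -- new best
  Position 5 ('b'): repeat (last at 4), move window start to 5
  Position 5 ('b'): window [5,5] length 1
  Position 6 ('e'): window [5,6] length 2
  Position 7 ('d'): window [5,7] length 3
  Position 8 ('h'): window [5,8] length 4
  Position 9 ('b'): repeat (last at 5), move window start to 6
  Position 9 ('b'): window [6,9] length 4
  Position 10 ('a'): window [6,10] length 5
Longest substring with no repeats: "geahb" with length 5

5


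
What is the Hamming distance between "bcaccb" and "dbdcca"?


Comparing "bcaccb" and "dbdcca" position by position:
  Position 0: 'b' vs 'd' => differ
  Position 1: 'c' vs 'b' => differ
  Position 2: 'a' vs 'd' => differ
  Position 3: 'c' vs 'c' => same
  Position 4: 'c' vs 'c' => same
  Position 5: 'b' vs 'a' => differ
Total differences (Hamming distance): 4

4


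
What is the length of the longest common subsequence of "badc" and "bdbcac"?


LCS of "badc" and "bdbcac"
DP table:
           b    d    b    c    a    c
      0    0    0    0    0    0    0
  b   0    1    1    1    1    1    1
  a   0    1    1    1    1    2    2
  d   0    1    2    2    2    2    2
  c   0    1    2    2    3    3    3
LCS length = dp[4][6] = 3

3


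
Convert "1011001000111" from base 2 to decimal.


Input: "1011001000111" in base 2
Positional expansion:
  Digit '1' (value 1) x 2^12 = 4096
  Digit '0' (value 0) x 2^11 = 0
  Digit '1' (value 1) x 2^10 = 1024
  Digit '1' (value 1) x 2^9 = 512
  Digit '0' (value 0) x 2^8 = 0
  Digit '0' (value 0) x 2^7 = 0
  Digit '1' (value 1) x 2^6 = 64
  Digit '0' (value 0) x 2^5 = 0
  Digit '0' (value 0) x 2^4 = 0
  Digit '0' (value 0) x 2^3 = 0
  Digit '1' (value 1) x 2^2 = 4
  Digit '1' (value 1) x 2^1 = 2
  Digit '1' (value 1) x 2^0 = 1
Sum = 5703

5703


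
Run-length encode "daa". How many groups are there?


Input: daa
Scanning for consecutive runs:
  Group 1: 'd' x 1 (positions 0-0)
  Group 2: 'a' x 2 (positions 1-2)
Total groups: 2

2


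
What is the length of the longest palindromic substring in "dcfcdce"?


Input: "dcfcdce"
Checking substrings for palindromes:
  [0:5] "dcfcd" (len 5) => palindrome
  [1:4] "cfc" (len 3) => palindrome
  [3:6] "cdc" (len 3) => palindrome
Longest palindromic substring: "dcfcd" with length 5

5


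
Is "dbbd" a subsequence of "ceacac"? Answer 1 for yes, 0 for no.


Check if "dbbd" is a subsequence of "ceacac"
Greedy scan:
  Position 0 ('c'): no match needed
  Position 1 ('e'): no match needed
  Position 2 ('a'): no match needed
  Position 3 ('c'): no match needed
  Position 4 ('a'): no match needed
  Position 5 ('c'): no match needed
Only matched 0/4 characters => not a subsequence

0


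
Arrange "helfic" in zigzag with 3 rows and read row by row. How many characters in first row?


Zigzag "helfic" into 3 rows:
Placing characters:
  'h' => row 0
  'e' => row 1
  'l' => row 2
  'f' => row 1
  'i' => row 0
  'c' => row 1
Rows:
  Row 0: "hi"
  Row 1: "efc"
  Row 2: "l"
First row length: 2

2


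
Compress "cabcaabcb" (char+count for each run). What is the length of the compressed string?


Input: cabcaabcb
Runs:
  'c' x 1 => "c1"
  'a' x 1 => "a1"
  'b' x 1 => "b1"
  'c' x 1 => "c1"
  'a' x 2 => "a2"
  'b' x 1 => "b1"
  'c' x 1 => "c1"
  'b' x 1 => "b1"
Compressed: "c1a1b1c1a2b1c1b1"
Compressed length: 16

16


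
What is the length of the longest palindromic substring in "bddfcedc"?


Input: "bddfcedc"
Checking substrings for palindromes:
  [1:3] "dd" (len 2) => palindrome
Longest palindromic substring: "dd" with length 2

2


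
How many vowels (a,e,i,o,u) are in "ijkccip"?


Input: ijkccip
Checking each character:
  'i' at position 0: vowel (running total: 1)
  'j' at position 1: consonant
  'k' at position 2: consonant
  'c' at position 3: consonant
  'c' at position 4: consonant
  'i' at position 5: vowel (running total: 2)
  'p' at position 6: consonant
Total vowels: 2

2


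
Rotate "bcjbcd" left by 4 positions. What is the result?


Input: "bcjbcd", rotate left by 4
First 4 characters: "bcjb"
Remaining characters: "cd"
Concatenate remaining + first: "cd" + "bcjb" = "cdbcjb"

cdbcjb


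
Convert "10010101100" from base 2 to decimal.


Input: "10010101100" in base 2
Positional expansion:
  Digit '1' (value 1) x 2^10 = 1024
  Digit '0' (value 0) x 2^9 = 0
  Digit '0' (value 0) x 2^8 = 0
  Digit '1' (value 1) x 2^7 = 128
  Digit '0' (value 0) x 2^6 = 0
  Digit '1' (value 1) x 2^5 = 32
  Digit '0' (value 0) x 2^4 = 0
  Digit '1' (value 1) x 2^3 = 8
  Digit '1' (value 1) x 2^2 = 4
  Digit '0' (value 0) x 2^1 = 0
  Digit '0' (value 0) x 2^0 = 0
Sum = 1196

1196


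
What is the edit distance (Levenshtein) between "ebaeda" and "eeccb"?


Computing edit distance: "ebaeda" -> "eeccb"
DP table:
           e    e    c    c    b
      0    1    2    3    4    5
  e   1    0    1    2    3    4
  b   2    1    1    2    3    3
  a   3    2    2    2    3    4
  e   4    3    2    3    3    4
  d   5    4    3    3    4    4
  a   6    5    4    4    4    5
Edit distance = dp[6][5] = 5

5


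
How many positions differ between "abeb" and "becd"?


Comparing "abeb" and "becd" position by position:
  Position 0: 'a' vs 'b' => DIFFER
  Position 1: 'b' vs 'e' => DIFFER
  Position 2: 'e' vs 'c' => DIFFER
  Position 3: 'b' vs 'd' => DIFFER
Positions that differ: 4

4


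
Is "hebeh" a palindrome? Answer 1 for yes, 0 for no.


Input: hebeh
Reversed: hebeh
  Compare pos 0 ('h') with pos 4 ('h'): match
  Compare pos 1 ('e') with pos 3 ('e'): match
Result: palindrome

1


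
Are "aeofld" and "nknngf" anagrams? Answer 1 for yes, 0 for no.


Strings: "aeofld", "nknngf"
Sorted first:  adeflo
Sorted second: fgknnn
Differ at position 0: 'a' vs 'f' => not anagrams

0


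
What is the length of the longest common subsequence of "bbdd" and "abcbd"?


LCS of "bbdd" and "abcbd"
DP table:
           a    b    c    b    d
      0    0    0    0    0    0
  b   0    0    1    1    1    1
  b   0    0    1    1    2    2
  d   0    0    1    1    2    3
  d   0    0    1    1    2    3
LCS length = dp[4][5] = 3

3


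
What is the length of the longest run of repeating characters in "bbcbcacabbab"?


Input: "bbcbcacabbab"
Scanning for longest run:
  Position 1 ('b'): continues run of 'b', length=2
  Position 2 ('c'): new char, reset run to 1
  Position 3 ('b'): new char, reset run to 1
  Position 4 ('c'): new char, reset run to 1
  Position 5 ('a'): new char, reset run to 1
  Position 6 ('c'): new char, reset run to 1
  Position 7 ('a'): new char, reset run to 1
  Position 8 ('b'): new char, reset run to 1
  Position 9 ('b'): continues run of 'b', length=2
  Position 10 ('a'): new char, reset run to 1
  Position 11 ('b'): new char, reset run to 1
Longest run: 'b' with length 2

2


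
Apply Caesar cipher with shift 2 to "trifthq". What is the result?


Caesar cipher: shift "trifthq" by 2
  't' (pos 19) + 2 = pos 21 = 'v'
  'r' (pos 17) + 2 = pos 19 = 't'
  'i' (pos 8) + 2 = pos 10 = 'k'
  'f' (pos 5) + 2 = pos 7 = 'h'
  't' (pos 19) + 2 = pos 21 = 'v'
  'h' (pos 7) + 2 = pos 9 = 'j'
  'q' (pos 16) + 2 = pos 18 = 's'
Result: vtkhvjs

vtkhvjs


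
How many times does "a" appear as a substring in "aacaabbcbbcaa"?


Searching for "a" in "aacaabbcbbcaa"
Scanning each position:
  Position 0: "a" => MATCH
  Position 1: "a" => MATCH
  Position 2: "c" => no
  Position 3: "a" => MATCH
  Position 4: "a" => MATCH
  Position 5: "b" => no
  Position 6: "b" => no
  Position 7: "c" => no
  Position 8: "b" => no
  Position 9: "b" => no
  Position 10: "c" => no
  Position 11: "a" => MATCH
  Position 12: "a" => MATCH
Total occurrences: 6

6


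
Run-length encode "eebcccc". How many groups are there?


Input: eebcccc
Scanning for consecutive runs:
  Group 1: 'e' x 2 (positions 0-1)
  Group 2: 'b' x 1 (positions 2-2)
  Group 3: 'c' x 4 (positions 3-6)
Total groups: 3

3


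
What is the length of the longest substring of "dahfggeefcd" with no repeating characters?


Input: "dahfggeefcd"
Sliding window (track last position of each char):
  Position 0 ('d'): window [0,0] length 1 -- new best
  Position 1 ('a'): window [0,1] length 2 -- new best
  Position 2 ('h'): window [0,2] length 3 -- new best
  Position 3 ('f'): window [0,3] length 4 -- new best
  Position 4 ('g'): window [0,4] length 5 -- new best
  Position 5 ('g'): repeat (last at 4), move window start to 5
  Position 5 ('g'): window [5,5] length 1
  Position 6 ('e'): window [5,6] length 2
  Position 7 ('e'): repeat (last at 6), move window start to 7
  Position 7 ('e'): window [7,7] length 1
  Position 8 ('f'): window [7,8] length 2
  Position 9 ('c'): window [7,9] length 3
  Position 10 ('d'): window [7,10] length 4
Longest substring with no repeats: "dahfg" with length 5

5


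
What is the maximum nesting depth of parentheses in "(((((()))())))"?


Input: "(((((()))())))"
Tracking depth:
  Position 0 '(': depth becomes 1
  Position 1 '(': depth becomes 2
  Position 2 '(': depth becomes 3
  Position 3 '(': depth becomes 4
  Position 4 '(': depth becomes 5
  Position 5 '(': depth becomes 6
  Position 6 ')': depth becomes 5
  Position 7 ')': depth becomes 4
  Position 8 ')': depth becomes 3
  Position 9 '(': depth becomes 4
  Position 10 ')': depth becomes 3
  Position 11 ')': depth becomes 2
  Position 12 ')': depth becomes 1
  Position 13 ')': depth becomes 0
Maximum depth reached: 6

6


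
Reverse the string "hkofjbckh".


Input: hkofjbckh
Reading characters right to left:
  Position 8: 'h'
  Position 7: 'k'
  Position 6: 'c'
  Position 5: 'b'
  Position 4: 'j'
  Position 3: 'f'
  Position 2: 'o'
  Position 1: 'k'
  Position 0: 'h'
Reversed: hkcbjfokh

hkcbjfokh


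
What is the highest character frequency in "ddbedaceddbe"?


Input: ddbedaceddbe
Character counts:
  'a': 1
  'b': 2
  'c': 1
  'd': 5
  'e': 3
Maximum frequency: 5

5


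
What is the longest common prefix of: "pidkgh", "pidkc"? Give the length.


Words: pidkgh, pidkc
  Position 0: all 'p' => match
  Position 1: all 'i' => match
  Position 2: all 'd' => match
  Position 3: all 'k' => match
  Position 4: ('g', 'c') => mismatch, stop
LCP = "pidk" (length 4)

4


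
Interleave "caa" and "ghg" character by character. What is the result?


Interleaving "caa" and "ghg":
  Position 0: 'c' from first, 'g' from second => "cg"
  Position 1: 'a' from first, 'h' from second => "ah"
  Position 2: 'a' from first, 'g' from second => "ag"
Result: cgahag

cgahag


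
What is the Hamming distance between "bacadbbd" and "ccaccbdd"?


Comparing "bacadbbd" and "ccaccbdd" position by position:
  Position 0: 'b' vs 'c' => differ
  Position 1: 'a' vs 'c' => differ
  Position 2: 'c' vs 'a' => differ
  Position 3: 'a' vs 'c' => differ
  Position 4: 'd' vs 'c' => differ
  Position 5: 'b' vs 'b' => same
  Position 6: 'b' vs 'd' => differ
  Position 7: 'd' vs 'd' => same
Total differences (Hamming distance): 6

6


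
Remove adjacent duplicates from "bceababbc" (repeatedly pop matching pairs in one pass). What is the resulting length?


Input: bceababbc
Stack-based adjacent duplicate removal:
  Read 'b': push. Stack: b
  Read 'c': push. Stack: bc
  Read 'e': push. Stack: bce
  Read 'a': push. Stack: bcea
  Read 'b': push. Stack: bceab
  Read 'a': push. Stack: bceaba
  Read 'b': push. Stack: bceabab
  Read 'b': matches stack top 'b' => pop. Stack: bceaba
  Read 'c': push. Stack: bceabac
Final stack: "bceabac" (length 7)

7


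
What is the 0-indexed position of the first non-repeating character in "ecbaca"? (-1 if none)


Input: ecbaca
Character frequencies:
  'a': 2
  'b': 1
  'c': 2
  'e': 1
Scanning left to right for freq == 1:
  Position 0 ('e'): unique! => answer = 0

0


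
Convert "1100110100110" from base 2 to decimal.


Input: "1100110100110" in base 2
Positional expansion:
  Digit '1' (value 1) x 2^12 = 4096
  Digit '1' (value 1) x 2^11 = 2048
  Digit '0' (value 0) x 2^10 = 0
  Digit '0' (value 0) x 2^9 = 0
  Digit '1' (value 1) x 2^8 = 256
  Digit '1' (value 1) x 2^7 = 128
  Digit '0' (value 0) x 2^6 = 0
  Digit '1' (value 1) x 2^5 = 32
  Digit '0' (value 0) x 2^4 = 0
  Digit '0' (value 0) x 2^3 = 0
  Digit '1' (value 1) x 2^2 = 4
  Digit '1' (value 1) x 2^1 = 2
  Digit '0' (value 0) x 2^0 = 0
Sum = 6566

6566


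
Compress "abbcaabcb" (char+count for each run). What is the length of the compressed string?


Input: abbcaabcb
Runs:
  'a' x 1 => "a1"
  'b' x 2 => "b2"
  'c' x 1 => "c1"
  'a' x 2 => "a2"
  'b' x 1 => "b1"
  'c' x 1 => "c1"
  'b' x 1 => "b1"
Compressed: "a1b2c1a2b1c1b1"
Compressed length: 14

14


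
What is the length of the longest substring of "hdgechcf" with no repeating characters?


Input: "hdgechcf"
Sliding window (track last position of each char):
  Position 0 ('h'): window [0,0] length 1 -- new best
  Position 1 ('d'): window [0,1] length 2 -- new best
  Position 2 ('g'): window [0,2] length 3 -- new best
  Position 3 ('e'): window [0,3] length 4 -- new best
  Position 4 ('c'): window [0,4] length 5 -- new best
  Position 5 ('h'): repeat (last at 0), move window start to 1
  Position 5 ('h'): window [1,5] length 5
  Position 6 ('c'): repeat (last at 4), move window start to 5
  Position 6 ('c'): window [5,6] length 2
  Position 7 ('f'): window [5,7] length 3
Longest substring with no repeats: "hdgec" with length 5

5


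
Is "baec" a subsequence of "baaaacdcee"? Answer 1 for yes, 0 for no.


Check if "baec" is a subsequence of "baaaacdcee"
Greedy scan:
  Position 0 ('b'): matches sub[0] = 'b'
  Position 1 ('a'): matches sub[1] = 'a'
  Position 2 ('a'): no match needed
  Position 3 ('a'): no match needed
  Position 4 ('a'): no match needed
  Position 5 ('c'): no match needed
  Position 6 ('d'): no match needed
  Position 7 ('c'): no match needed
  Position 8 ('e'): matches sub[2] = 'e'
  Position 9 ('e'): no match needed
Only matched 3/4 characters => not a subsequence

0


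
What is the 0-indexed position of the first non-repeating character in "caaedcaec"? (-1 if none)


Input: caaedcaec
Character frequencies:
  'a': 3
  'c': 3
  'd': 1
  'e': 2
Scanning left to right for freq == 1:
  Position 0 ('c'): freq=3, skip
  Position 1 ('a'): freq=3, skip
  Position 2 ('a'): freq=3, skip
  Position 3 ('e'): freq=2, skip
  Position 4 ('d'): unique! => answer = 4

4


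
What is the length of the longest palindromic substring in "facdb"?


Input: "facdb"
Checking substrings for palindromes:
  No multi-char palindromic substrings found
Longest palindromic substring: "f" with length 1

1


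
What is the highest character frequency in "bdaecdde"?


Input: bdaecdde
Character counts:
  'a': 1
  'b': 1
  'c': 1
  'd': 3
  'e': 2
Maximum frequency: 3

3


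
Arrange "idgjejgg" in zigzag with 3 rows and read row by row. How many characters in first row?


Zigzag "idgjejgg" into 3 rows:
Placing characters:
  'i' => row 0
  'd' => row 1
  'g' => row 2
  'j' => row 1
  'e' => row 0
  'j' => row 1
  'g' => row 2
  'g' => row 1
Rows:
  Row 0: "ie"
  Row 1: "djjg"
  Row 2: "gg"
First row length: 2

2


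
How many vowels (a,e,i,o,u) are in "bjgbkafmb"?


Input: bjgbkafmb
Checking each character:
  'b' at position 0: consonant
  'j' at position 1: consonant
  'g' at position 2: consonant
  'b' at position 3: consonant
  'k' at position 4: consonant
  'a' at position 5: vowel (running total: 1)
  'f' at position 6: consonant
  'm' at position 7: consonant
  'b' at position 8: consonant
Total vowels: 1

1


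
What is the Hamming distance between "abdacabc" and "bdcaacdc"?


Comparing "abdacabc" and "bdcaacdc" position by position:
  Position 0: 'a' vs 'b' => differ
  Position 1: 'b' vs 'd' => differ
  Position 2: 'd' vs 'c' => differ
  Position 3: 'a' vs 'a' => same
  Position 4: 'c' vs 'a' => differ
  Position 5: 'a' vs 'c' => differ
  Position 6: 'b' vs 'd' => differ
  Position 7: 'c' vs 'c' => same
Total differences (Hamming distance): 6

6


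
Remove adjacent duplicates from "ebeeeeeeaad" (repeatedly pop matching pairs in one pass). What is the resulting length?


Input: ebeeeeeeaad
Stack-based adjacent duplicate removal:
  Read 'e': push. Stack: e
  Read 'b': push. Stack: eb
  Read 'e': push. Stack: ebe
  Read 'e': matches stack top 'e' => pop. Stack: eb
  Read 'e': push. Stack: ebe
  Read 'e': matches stack top 'e' => pop. Stack: eb
  Read 'e': push. Stack: ebe
  Read 'e': matches stack top 'e' => pop. Stack: eb
  Read 'a': push. Stack: eba
  Read 'a': matches stack top 'a' => pop. Stack: eb
  Read 'd': push. Stack: ebd
Final stack: "ebd" (length 3)

3


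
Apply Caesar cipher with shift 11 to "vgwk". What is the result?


Caesar cipher: shift "vgwk" by 11
  'v' (pos 21) + 11 = pos 6 = 'g'
  'g' (pos 6) + 11 = pos 17 = 'r'
  'w' (pos 22) + 11 = pos 7 = 'h'
  'k' (pos 10) + 11 = pos 21 = 'v'
Result: grhv

grhv


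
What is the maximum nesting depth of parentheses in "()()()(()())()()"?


Input: "()()()(()())()()"
Tracking depth:
  Position 0 '(': depth becomes 1
  Position 1 ')': depth becomes 0
  Position 2 '(': depth becomes 1
  Position 3 ')': depth becomes 0
  Position 4 '(': depth becomes 1
  Position 5 ')': depth becomes 0
  Position 6 '(': depth becomes 1
  Position 7 '(': depth becomes 2
  Position 8 ')': depth becomes 1
  Position 9 '(': depth becomes 2
  Position 10 ')': depth becomes 1
  Position 11 ')': depth becomes 0
  Position 12 '(': depth becomes 1
  Position 13 ')': depth becomes 0
  Position 14 '(': depth becomes 1
  Position 15 ')': depth becomes 0
Maximum depth reached: 2

2


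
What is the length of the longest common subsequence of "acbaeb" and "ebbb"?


LCS of "acbaeb" and "ebbb"
DP table:
           e    b    b    b
      0    0    0    0    0
  a   0    0    0    0    0
  c   0    0    0    0    0
  b   0    0    1    1    1
  a   0    0    1    1    1
  e   0    1    1    1    1
  b   0    1    2    2    2
LCS length = dp[6][4] = 2

2


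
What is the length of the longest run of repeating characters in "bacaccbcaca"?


Input: "bacaccbcaca"
Scanning for longest run:
  Position 1 ('a'): new char, reset run to 1
  Position 2 ('c'): new char, reset run to 1
  Position 3 ('a'): new char, reset run to 1
  Position 4 ('c'): new char, reset run to 1
  Position 5 ('c'): continues run of 'c', length=2
  Position 6 ('b'): new char, reset run to 1
  Position 7 ('c'): new char, reset run to 1
  Position 8 ('a'): new char, reset run to 1
  Position 9 ('c'): new char, reset run to 1
  Position 10 ('a'): new char, reset run to 1
Longest run: 'c' with length 2

2


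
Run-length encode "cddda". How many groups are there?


Input: cddda
Scanning for consecutive runs:
  Group 1: 'c' x 1 (positions 0-0)
  Group 2: 'd' x 3 (positions 1-3)
  Group 3: 'a' x 1 (positions 4-4)
Total groups: 3

3


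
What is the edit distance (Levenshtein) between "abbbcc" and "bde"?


Computing edit distance: "abbbcc" -> "bde"
DP table:
           b    d    e
      0    1    2    3
  a   1    1    2    3
  b   2    1    2    3
  b   3    2    2    3
  b   4    3    3    3
  c   5    4    4    4
  c   6    5    5    5
Edit distance = dp[6][3] = 5

5


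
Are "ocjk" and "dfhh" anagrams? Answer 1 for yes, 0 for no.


Strings: "ocjk", "dfhh"
Sorted first:  cjko
Sorted second: dfhh
Differ at position 0: 'c' vs 'd' => not anagrams

0


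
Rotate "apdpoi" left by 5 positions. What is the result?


Input: "apdpoi", rotate left by 5
First 5 characters: "apdpo"
Remaining characters: "i"
Concatenate remaining + first: "i" + "apdpo" = "iapdpo"

iapdpo


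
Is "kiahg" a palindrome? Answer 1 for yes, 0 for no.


Input: kiahg
Reversed: ghaik
  Compare pos 0 ('k') with pos 4 ('g'): MISMATCH
  Compare pos 1 ('i') with pos 3 ('h'): MISMATCH
Result: not a palindrome

0


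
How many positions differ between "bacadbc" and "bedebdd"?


Comparing "bacadbc" and "bedebdd" position by position:
  Position 0: 'b' vs 'b' => same
  Position 1: 'a' vs 'e' => DIFFER
  Position 2: 'c' vs 'd' => DIFFER
  Position 3: 'a' vs 'e' => DIFFER
  Position 4: 'd' vs 'b' => DIFFER
  Position 5: 'b' vs 'd' => DIFFER
  Position 6: 'c' vs 'd' => DIFFER
Positions that differ: 6

6


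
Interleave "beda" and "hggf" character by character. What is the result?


Interleaving "beda" and "hggf":
  Position 0: 'b' from first, 'h' from second => "bh"
  Position 1: 'e' from first, 'g' from second => "eg"
  Position 2: 'd' from first, 'g' from second => "dg"
  Position 3: 'a' from first, 'f' from second => "af"
Result: bhegdgaf

bhegdgaf


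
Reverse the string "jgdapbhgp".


Input: jgdapbhgp
Reading characters right to left:
  Position 8: 'p'
  Position 7: 'g'
  Position 6: 'h'
  Position 5: 'b'
  Position 4: 'p'
  Position 3: 'a'
  Position 2: 'd'
  Position 1: 'g'
  Position 0: 'j'
Reversed: pghbpadgj

pghbpadgj


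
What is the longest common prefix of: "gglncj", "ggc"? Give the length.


Words: gglncj, ggc
  Position 0: all 'g' => match
  Position 1: all 'g' => match
  Position 2: ('l', 'c') => mismatch, stop
LCP = "gg" (length 2)

2


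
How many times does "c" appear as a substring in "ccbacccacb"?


Searching for "c" in "ccbacccacb"
Scanning each position:
  Position 0: "c" => MATCH
  Position 1: "c" => MATCH
  Position 2: "b" => no
  Position 3: "a" => no
  Position 4: "c" => MATCH
  Position 5: "c" => MATCH
  Position 6: "c" => MATCH
  Position 7: "a" => no
  Position 8: "c" => MATCH
  Position 9: "b" => no
Total occurrences: 6

6


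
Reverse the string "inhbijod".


Input: inhbijod
Reading characters right to left:
  Position 7: 'd'
  Position 6: 'o'
  Position 5: 'j'
  Position 4: 'i'
  Position 3: 'b'
  Position 2: 'h'
  Position 1: 'n'
  Position 0: 'i'
Reversed: dojibhni

dojibhni


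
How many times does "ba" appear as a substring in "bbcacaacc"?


Searching for "ba" in "bbcacaacc"
Scanning each position:
  Position 0: "bb" => no
  Position 1: "bc" => no
  Position 2: "ca" => no
  Position 3: "ac" => no
  Position 4: "ca" => no
  Position 5: "aa" => no
  Position 6: "ac" => no
  Position 7: "cc" => no
Total occurrences: 0

0


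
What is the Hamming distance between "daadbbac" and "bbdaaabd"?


Comparing "daadbbac" and "bbdaaabd" position by position:
  Position 0: 'd' vs 'b' => differ
  Position 1: 'a' vs 'b' => differ
  Position 2: 'a' vs 'd' => differ
  Position 3: 'd' vs 'a' => differ
  Position 4: 'b' vs 'a' => differ
  Position 5: 'b' vs 'a' => differ
  Position 6: 'a' vs 'b' => differ
  Position 7: 'c' vs 'd' => differ
Total differences (Hamming distance): 8

8
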